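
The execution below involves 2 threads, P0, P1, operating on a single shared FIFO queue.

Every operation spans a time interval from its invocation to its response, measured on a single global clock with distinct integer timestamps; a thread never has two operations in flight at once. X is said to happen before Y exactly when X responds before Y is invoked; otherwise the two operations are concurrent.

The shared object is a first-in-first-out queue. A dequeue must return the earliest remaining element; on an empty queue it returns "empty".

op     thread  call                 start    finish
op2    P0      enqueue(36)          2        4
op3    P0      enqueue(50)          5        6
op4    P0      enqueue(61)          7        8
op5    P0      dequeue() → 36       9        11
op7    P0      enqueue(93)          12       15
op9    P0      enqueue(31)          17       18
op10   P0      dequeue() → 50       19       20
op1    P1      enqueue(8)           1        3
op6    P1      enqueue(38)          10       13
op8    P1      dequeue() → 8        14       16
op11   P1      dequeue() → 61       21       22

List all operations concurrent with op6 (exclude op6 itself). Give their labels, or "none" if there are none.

op6 runs from 10 to 13; window-overlapping ops are concurrent
op1 [1,3]: before
op2 [2,4]: before
op3 [5,6]: before
op4 [7,8]: before
op5 [9,11]: concurrent
op7 [12,15]: concurrent
op8 [14,16]: after
op9 [17,18]: after
op10 [19,20]: after
op11 [21,22]: after

op5, op7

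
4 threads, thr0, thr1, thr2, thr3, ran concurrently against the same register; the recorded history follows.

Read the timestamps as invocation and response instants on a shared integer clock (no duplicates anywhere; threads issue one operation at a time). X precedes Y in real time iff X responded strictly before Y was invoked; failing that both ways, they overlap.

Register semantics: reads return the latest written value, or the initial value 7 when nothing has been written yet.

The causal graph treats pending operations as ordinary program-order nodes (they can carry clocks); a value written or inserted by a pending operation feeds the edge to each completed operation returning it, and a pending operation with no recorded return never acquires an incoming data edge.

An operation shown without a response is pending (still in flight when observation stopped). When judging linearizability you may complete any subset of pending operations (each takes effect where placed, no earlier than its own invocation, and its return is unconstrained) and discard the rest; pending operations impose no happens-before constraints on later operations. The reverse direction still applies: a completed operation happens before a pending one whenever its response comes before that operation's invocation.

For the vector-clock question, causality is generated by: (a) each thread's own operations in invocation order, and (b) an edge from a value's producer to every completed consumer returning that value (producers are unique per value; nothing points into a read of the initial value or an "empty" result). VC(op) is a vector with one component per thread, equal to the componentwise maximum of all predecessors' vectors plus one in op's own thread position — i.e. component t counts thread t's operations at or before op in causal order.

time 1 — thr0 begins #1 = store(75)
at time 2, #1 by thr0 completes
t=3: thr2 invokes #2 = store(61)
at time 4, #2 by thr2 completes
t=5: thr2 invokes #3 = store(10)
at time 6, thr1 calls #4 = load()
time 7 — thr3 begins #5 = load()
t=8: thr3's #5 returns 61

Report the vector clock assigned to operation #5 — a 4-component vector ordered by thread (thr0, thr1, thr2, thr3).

(0, 0, 1, 1)

#2, invoked 3, has no incoming edges; only thr2's bump applies → (0, 0, 1, 0)
#4, invoked 6, has no incoming edges; only thr1's bump applies → (0, 1, 0, 0)
#1, invoked 1, has no incoming edges; only thr0's bump applies → (1, 0, 0, 0)
#5, invoked 7, takes VC(#2)=(0, 0, 1, 0) under max, adds 1 for thr3 → (0, 0, 1, 1)
#3, invoked 5, takes VC(#2)=(0, 0, 1, 0) under max, adds 1 for thr2 → (0, 0, 2, 0)
target: VC(#5) = (0, 0, 1, 1)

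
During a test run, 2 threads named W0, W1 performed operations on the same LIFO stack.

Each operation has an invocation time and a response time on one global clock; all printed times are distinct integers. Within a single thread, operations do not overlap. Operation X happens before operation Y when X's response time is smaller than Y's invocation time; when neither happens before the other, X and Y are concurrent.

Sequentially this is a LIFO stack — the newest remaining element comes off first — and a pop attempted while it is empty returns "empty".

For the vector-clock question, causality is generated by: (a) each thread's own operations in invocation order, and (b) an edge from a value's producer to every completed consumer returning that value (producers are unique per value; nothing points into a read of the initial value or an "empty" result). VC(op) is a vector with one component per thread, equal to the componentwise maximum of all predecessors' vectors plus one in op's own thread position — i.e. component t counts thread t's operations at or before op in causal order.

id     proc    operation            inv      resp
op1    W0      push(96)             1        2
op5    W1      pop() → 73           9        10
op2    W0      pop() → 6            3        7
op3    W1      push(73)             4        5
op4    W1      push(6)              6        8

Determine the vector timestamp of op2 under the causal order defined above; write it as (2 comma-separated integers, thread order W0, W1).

op3 (invocation 4): nothing precedes it; W1's component alone gives (0, 1)
op1 (invocation 1): nothing precedes it; W0's component alone gives (1, 0)
merge at op4 (invoked 6): VC(op3)=(0, 1), own-thread bump on W1 → (0, 2)
merge at op5 (invoked 9): VC(op3)=(0, 1), VC(op4)=(0, 2), own-thread bump on W1 → (0, 3)
merge at op2 (invoked 3): VC(op1)=(1, 0), VC(op4)=(0, 2), own-thread bump on W0 → (2, 2)
target: VC(op2) = (2, 2)

(2, 2)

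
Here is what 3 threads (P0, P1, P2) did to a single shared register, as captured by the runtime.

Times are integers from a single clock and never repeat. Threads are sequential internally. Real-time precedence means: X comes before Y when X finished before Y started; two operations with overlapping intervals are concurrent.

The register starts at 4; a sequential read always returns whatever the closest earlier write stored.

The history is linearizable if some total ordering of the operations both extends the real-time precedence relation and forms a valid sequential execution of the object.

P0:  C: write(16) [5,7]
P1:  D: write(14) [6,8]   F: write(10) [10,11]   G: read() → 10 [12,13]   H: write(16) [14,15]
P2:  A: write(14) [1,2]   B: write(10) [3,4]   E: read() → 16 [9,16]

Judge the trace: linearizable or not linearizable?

linearizable

one valid linearization: A, B, C, D, F, G, H, E
after step 1 (A write(14)): value 14
after step 2 (B write(10)): value 10
after step 3 (C write(16)): value 16
after step 4 (D write(14)): value 14
after step 5 (F write(10)): value 10
after step 6 (G read() → 10): value 10
after step 7 (H write(16)): value 16
after step 8 (E read() → 16): value 16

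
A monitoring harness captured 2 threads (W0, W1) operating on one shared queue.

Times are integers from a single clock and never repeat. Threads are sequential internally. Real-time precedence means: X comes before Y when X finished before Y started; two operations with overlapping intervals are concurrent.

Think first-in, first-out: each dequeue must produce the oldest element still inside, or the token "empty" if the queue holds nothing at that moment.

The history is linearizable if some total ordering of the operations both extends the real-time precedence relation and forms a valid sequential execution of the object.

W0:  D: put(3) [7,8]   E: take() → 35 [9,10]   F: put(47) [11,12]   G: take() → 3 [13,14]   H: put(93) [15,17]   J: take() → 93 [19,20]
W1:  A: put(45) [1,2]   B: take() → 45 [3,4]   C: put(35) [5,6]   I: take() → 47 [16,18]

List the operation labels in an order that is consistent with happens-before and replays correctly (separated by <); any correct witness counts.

1. A put(45), leaving queue <45>
2. B take() → 45, leaving queue <>
3. C put(35), leaving queue <35>
4. D put(3), leaving queue <35,3>
5. E take() → 35, leaving queue <3>
6. F put(47), leaving queue <3,47>
7. G take() → 3, leaving queue <47>
8. H put(93), leaving queue <47,93>
9. I take() → 47, leaving queue <93>
10. J take() → 93, leaving queue <>

A < B < C < D < E < F < G < H < I < J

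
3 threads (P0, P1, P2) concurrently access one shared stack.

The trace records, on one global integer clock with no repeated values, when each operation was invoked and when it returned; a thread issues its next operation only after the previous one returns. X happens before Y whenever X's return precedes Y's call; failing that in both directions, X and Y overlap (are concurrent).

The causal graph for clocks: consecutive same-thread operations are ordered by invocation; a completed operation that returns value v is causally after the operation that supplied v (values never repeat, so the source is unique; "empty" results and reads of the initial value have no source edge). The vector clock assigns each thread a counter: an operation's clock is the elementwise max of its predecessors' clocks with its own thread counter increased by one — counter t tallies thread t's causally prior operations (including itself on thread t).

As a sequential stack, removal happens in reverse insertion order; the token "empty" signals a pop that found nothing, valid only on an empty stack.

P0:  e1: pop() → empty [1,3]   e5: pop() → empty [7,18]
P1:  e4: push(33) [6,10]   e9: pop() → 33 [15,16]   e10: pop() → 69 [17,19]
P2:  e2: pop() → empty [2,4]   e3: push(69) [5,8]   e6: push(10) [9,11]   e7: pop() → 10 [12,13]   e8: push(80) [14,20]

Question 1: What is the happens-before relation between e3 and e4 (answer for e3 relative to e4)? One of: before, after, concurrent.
Answer: concurrent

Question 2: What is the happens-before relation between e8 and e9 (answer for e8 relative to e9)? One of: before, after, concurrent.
Answer: concurrent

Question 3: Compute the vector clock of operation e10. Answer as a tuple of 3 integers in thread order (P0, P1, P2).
Answer: (0, 3, 2)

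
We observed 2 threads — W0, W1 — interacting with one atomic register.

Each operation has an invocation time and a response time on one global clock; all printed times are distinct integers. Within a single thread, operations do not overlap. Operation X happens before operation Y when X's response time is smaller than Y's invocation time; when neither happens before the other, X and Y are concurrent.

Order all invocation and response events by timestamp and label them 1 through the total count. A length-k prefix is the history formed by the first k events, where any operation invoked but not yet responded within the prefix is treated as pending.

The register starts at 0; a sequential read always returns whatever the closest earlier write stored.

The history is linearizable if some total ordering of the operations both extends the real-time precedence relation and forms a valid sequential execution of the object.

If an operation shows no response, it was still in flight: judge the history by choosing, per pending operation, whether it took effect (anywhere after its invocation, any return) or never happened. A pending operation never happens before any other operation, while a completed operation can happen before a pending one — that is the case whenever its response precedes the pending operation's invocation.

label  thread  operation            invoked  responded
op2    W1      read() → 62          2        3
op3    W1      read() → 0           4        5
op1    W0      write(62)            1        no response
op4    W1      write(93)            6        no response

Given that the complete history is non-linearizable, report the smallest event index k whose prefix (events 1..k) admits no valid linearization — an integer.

5

events 1..4 are linearizable, e.g. via op1, op2:
step 1: op1 write(62) (pending, included) — value 62
step 2: op2 read() → 62 — value 62
once event 5 joins (op3's response, time 5), exhaustive search finds no witness
including or dropping the 1 pending operation (op1) in any combination fails
take op2, op3 (pending dropped): step 1 already fails, because op2 read() → 62 cannot occur there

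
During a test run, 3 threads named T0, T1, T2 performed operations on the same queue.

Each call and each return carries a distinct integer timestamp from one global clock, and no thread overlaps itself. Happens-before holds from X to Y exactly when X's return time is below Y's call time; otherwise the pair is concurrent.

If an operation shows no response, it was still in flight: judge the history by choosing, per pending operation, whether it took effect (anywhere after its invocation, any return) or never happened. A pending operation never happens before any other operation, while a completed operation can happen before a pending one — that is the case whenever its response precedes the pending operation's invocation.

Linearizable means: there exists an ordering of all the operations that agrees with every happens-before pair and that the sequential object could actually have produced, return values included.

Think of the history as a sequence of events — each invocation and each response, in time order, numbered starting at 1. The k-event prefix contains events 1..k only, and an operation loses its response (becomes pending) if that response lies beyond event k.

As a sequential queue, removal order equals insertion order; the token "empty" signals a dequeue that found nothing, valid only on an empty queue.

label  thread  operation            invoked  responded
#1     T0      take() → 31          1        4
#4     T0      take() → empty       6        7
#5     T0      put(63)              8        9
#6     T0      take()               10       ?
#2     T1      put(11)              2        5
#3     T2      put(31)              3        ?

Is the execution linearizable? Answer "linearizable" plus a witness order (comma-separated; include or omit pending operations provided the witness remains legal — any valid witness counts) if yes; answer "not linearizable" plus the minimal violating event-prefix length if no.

the violation lands at event 7, #4's response at time 7: events 1..6 linearize, events 1..7 do not
checked exhaustively: 2 real-time-consistent orders of 3 completed operations, zero legal queue replays
include/drop combinations of the 1 pending operation (#3) were all tried; none helps
e.g. #1, #2, #4 (pending dropped): illegal at step 1, since #1 take() → 31 cannot apply there
e.g. #2, #1, #4 (pending dropped): illegal at step 2, since #1 take() → 31 cannot apply there

not linearizable — minimal violating prefix: 7 events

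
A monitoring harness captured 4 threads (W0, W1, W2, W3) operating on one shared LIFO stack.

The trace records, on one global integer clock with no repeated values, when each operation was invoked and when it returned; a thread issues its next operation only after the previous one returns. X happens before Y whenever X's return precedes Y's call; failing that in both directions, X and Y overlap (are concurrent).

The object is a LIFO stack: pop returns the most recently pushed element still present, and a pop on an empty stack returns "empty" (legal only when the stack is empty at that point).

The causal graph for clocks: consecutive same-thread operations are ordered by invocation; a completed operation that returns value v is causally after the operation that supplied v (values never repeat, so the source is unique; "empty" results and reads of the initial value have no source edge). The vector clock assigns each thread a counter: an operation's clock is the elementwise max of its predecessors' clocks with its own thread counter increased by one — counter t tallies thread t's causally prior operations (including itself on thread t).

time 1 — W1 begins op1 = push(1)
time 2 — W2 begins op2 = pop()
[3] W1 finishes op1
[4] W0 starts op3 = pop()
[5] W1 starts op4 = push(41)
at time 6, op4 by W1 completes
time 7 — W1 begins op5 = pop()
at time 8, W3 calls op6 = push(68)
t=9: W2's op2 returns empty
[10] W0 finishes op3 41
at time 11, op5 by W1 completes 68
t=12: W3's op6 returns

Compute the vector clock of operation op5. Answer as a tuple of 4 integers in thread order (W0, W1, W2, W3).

invoked at 8, op6 has no predecessors; its own W3 bump gives (0, 0, 0, 1)
invoked at 2, op2 has no predecessors; its own W2 bump gives (0, 0, 1, 0)
invoked at 1, op1 has no predecessors; its own W1 bump gives (0, 1, 0, 0)
op4 (invocation 5): componentwise max over VC(op1)=(0, 1, 0, 0), +1 at W1, giving (0, 2, 0, 0)
op3 (invocation 4): componentwise max over VC(op4)=(0, 2, 0, 0), +1 at W0, giving (1, 2, 0, 0)
op5 (invocation 7): componentwise max over VC(op4)=(0, 2, 0, 0), VC(op6)=(0, 0, 0, 1), +1 at W1, giving (0, 3, 0, 1)
target: VC(op5) = (0, 3, 0, 1)

(0, 3, 0, 1)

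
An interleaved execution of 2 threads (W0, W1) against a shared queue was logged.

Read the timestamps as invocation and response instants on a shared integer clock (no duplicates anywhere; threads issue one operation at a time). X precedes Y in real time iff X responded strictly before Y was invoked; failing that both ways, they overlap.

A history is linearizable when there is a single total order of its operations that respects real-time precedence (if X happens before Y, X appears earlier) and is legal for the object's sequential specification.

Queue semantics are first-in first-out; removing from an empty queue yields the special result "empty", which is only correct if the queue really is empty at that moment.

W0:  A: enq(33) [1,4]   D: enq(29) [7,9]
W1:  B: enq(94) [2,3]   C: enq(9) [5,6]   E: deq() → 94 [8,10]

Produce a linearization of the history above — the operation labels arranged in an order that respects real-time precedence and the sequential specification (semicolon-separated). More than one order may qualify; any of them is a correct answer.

after step 1 (B enq(94)): queue <94>
after step 2 (A enq(33)): queue <94,33>
after step 3 (C enq(9)): queue <94,33,9>
after step 4 (D enq(29)): queue <94,33,9,29>
after step 5 (E deq() → 94): queue <33,9,29>

B; A; C; D; E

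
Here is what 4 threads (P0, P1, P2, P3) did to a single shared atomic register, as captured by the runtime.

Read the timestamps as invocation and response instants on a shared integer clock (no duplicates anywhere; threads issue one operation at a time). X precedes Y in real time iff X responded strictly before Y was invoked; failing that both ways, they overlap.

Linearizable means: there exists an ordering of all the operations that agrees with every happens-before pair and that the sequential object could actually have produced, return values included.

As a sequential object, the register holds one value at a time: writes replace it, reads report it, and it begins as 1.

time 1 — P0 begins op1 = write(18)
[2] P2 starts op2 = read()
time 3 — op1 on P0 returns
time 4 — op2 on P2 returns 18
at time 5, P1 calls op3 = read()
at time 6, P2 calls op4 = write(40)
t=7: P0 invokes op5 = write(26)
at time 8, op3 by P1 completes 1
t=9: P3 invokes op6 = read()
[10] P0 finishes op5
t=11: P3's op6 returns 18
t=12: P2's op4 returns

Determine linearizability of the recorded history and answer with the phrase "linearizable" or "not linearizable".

through event 7 a valid linearization exists; event 8 (op3 responding at time 8) ends that
2 orders of the 3 completed atomic register ops respect real time; none is legal
no escape via the 2 pending operations (op4, op5): every completion choice fails
take op1, op2, op3 (pending dropped): step 3 already fails, because op3 read() → 1 cannot occur there
take op2, op1, op3 (pending dropped): step 1 already fails, because op2 read() → 18 cannot occur there

not linearizable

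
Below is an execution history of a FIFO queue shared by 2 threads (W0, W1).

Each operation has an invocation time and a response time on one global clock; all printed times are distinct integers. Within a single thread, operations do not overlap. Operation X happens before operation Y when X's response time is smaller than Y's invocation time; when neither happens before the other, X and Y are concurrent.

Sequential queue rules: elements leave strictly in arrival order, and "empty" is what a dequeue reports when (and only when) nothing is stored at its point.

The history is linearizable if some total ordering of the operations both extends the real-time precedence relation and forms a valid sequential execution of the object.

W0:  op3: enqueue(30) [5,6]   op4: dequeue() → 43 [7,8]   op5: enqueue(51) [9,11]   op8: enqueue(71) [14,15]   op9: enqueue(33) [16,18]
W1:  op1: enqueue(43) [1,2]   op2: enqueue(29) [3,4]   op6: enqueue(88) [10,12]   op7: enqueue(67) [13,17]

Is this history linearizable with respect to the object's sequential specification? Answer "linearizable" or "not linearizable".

a witness: op1, op2, op3, op4, op5, op6, op7, op8, op9
1. op1 enqueue(43), leaving queue <43>
2. op2 enqueue(29), leaving queue <43,29>
3. op3 enqueue(30), leaving queue <43,29,30>
4. op4 dequeue() → 43, leaving queue <29,30>
5. op5 enqueue(51), leaving queue <29,30,51>
6. op6 enqueue(88), leaving queue <29,30,51,88>
7. op7 enqueue(67), leaving queue <29,30,51,88,67>
8. op8 enqueue(71), leaving queue <29,30,51,88,67,71>
9. op9 enqueue(33), leaving queue <29,30,51,88,67,71,33>

linearizable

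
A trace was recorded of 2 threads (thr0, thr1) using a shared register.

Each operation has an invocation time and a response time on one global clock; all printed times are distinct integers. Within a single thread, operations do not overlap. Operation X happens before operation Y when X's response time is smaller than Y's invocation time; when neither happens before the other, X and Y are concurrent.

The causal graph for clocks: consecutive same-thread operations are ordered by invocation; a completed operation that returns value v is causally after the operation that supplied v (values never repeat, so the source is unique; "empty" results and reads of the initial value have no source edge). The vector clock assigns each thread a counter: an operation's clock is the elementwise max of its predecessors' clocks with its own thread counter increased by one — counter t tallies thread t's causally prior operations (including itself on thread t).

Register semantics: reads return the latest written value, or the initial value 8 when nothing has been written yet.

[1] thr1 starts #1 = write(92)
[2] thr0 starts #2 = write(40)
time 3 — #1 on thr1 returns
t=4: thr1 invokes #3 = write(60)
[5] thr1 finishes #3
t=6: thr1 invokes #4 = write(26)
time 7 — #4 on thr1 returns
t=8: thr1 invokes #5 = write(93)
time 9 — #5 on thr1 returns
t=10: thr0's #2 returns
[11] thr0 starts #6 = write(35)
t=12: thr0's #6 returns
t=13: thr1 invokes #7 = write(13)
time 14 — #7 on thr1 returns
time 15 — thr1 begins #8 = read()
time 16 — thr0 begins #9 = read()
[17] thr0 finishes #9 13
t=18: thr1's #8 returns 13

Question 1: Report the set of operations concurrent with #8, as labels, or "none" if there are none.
#8 runs from 15 to 18; window-overlapping ops are concurrent
#1 [1,3]: before
#2 [2,10]: before
#3 [4,5]: before
#4 [6,7]: before
#5 [8,9]: before
#6 [11,12]: before
#7 [13,14]: before
#9 [16,17]: concurrent

#9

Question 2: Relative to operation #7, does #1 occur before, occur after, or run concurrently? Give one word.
#1 spans [1,3], #7 spans [13,14]
resp(#1)=3 < inv(#7)=13

before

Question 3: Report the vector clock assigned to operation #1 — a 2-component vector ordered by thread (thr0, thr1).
no predecessors for #1 (invoked 1): thr1 increments from zero → (0, 1)
no predecessors for #2 (invoked 2): thr0 increments from zero → (1, 0)
from VC(#1)=(0, 1), #3 (invoked 4) maxes components and bumps thr1 → (0, 2)
from VC(#2)=(1, 0), #6 (invoked 11) maxes components and bumps thr0 → (2, 0)
from VC(#3)=(0, 2), #4 (invoked 6) maxes components and bumps thr1 → (0, 3)
from VC(#4)=(0, 3), #5 (invoked 8) maxes components and bumps thr1 → (0, 4)
from VC(#5)=(0, 4), #7 (invoked 13) maxes components and bumps thr1 → (0, 5)
from VC(#7)=(0, 5), #8 (invoked 15) maxes components and bumps thr1 → (0, 6)
from VC(#6)=(2, 0), VC(#7)=(0, 5), #9 (invoked 16) maxes components and bumps thr0 → (3, 5)
target: VC(#1) = (0, 1)

(0, 1)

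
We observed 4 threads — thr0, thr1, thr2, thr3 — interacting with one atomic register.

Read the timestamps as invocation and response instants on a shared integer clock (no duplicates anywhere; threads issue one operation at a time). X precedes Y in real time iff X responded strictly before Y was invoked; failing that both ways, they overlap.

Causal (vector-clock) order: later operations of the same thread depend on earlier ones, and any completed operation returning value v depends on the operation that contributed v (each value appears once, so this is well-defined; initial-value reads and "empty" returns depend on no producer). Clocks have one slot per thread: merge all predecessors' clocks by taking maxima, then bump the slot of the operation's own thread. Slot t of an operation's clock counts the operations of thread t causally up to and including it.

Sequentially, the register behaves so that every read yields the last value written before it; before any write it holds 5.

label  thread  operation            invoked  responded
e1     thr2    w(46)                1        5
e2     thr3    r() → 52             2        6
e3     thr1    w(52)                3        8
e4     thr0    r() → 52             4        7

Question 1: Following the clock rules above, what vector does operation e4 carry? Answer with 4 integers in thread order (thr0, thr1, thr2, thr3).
root op e1, invoked 1: fresh clock plus thr2's own tick → (0, 0, 1, 0)
root op e3, invoked 3: fresh clock plus thr1's own tick → (0, 1, 0, 0)
merge at e2 (invoked 2): VC(e3)=(0, 1, 0, 0), own-thread bump on thr3 → (0, 1, 0, 1)
merge at e4 (invoked 4): VC(e3)=(0, 1, 0, 0), own-thread bump on thr0 → (1, 1, 0, 0)
target: VC(e4) = (1, 1, 0, 0)

(1, 1, 0, 0)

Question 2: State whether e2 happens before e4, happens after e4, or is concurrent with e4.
e2 spans [2,6], e4 spans [4,7]
the intervals overlap in both directions

concurrent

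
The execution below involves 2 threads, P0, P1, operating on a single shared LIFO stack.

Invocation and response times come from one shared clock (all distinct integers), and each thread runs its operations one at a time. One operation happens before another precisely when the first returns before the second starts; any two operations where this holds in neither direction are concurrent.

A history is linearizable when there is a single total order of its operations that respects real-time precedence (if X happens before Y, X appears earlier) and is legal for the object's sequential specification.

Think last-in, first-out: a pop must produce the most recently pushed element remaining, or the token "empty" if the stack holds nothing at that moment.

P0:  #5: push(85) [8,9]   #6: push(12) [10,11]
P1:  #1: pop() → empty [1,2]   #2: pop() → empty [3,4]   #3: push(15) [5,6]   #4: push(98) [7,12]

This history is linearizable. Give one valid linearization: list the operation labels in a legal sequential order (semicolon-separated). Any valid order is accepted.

#1; #2; #3; #4; #5; #6

1. #1 pop() → empty, leaving stack <>
2. #2 pop() → empty, leaving stack <>
3. #3 push(15), leaving stack <15>
4. #4 push(98), leaving stack <15,98>
5. #5 push(85), leaving stack <15,98,85>
6. #6 push(12), leaving stack <15,98,85,12>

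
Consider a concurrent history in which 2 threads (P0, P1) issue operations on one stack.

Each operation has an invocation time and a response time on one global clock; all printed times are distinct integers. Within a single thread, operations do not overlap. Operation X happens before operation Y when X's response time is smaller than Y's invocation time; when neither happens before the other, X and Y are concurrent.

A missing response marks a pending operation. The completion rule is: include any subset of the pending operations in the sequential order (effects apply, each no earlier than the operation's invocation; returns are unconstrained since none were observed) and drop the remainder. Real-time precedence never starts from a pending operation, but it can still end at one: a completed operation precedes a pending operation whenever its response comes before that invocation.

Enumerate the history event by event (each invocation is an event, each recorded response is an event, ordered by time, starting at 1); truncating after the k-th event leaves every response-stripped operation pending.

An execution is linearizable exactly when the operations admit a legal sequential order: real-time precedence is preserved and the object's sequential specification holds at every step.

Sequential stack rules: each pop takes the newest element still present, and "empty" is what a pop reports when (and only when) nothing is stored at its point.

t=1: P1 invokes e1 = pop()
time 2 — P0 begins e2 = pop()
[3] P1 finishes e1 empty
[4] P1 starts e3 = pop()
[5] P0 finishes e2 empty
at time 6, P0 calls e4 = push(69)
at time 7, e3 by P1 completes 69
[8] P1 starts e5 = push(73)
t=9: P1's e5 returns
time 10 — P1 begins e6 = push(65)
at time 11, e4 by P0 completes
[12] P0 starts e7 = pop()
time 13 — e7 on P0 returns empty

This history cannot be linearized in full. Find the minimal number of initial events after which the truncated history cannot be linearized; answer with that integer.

13

a valid linearization of events 1..12 exists, for instance e1, e2, e4, e3, e5:
step 1: e1 pop() → empty — stack <>
step 2: e2 pop() → empty — stack <>
step 3: e4 push(69) — stack <69>
step 4: e3 pop() → 69 — stack <>
step 5: e5 push(73) — stack <73>
at event 13 (e7's time-13 response) nothing linearizes any more
completion choices over the 1 pending operation (e6) were checked; none helps
take e1, e2, e3, e4, e5, e7 (pending dropped): step 3 already fails, because e3 pop() → 69 cannot occur there
take e1, e2, e3, e5, e4, e7 (pending dropped): step 3 already fails, because e3 pop() → 69 cannot occur there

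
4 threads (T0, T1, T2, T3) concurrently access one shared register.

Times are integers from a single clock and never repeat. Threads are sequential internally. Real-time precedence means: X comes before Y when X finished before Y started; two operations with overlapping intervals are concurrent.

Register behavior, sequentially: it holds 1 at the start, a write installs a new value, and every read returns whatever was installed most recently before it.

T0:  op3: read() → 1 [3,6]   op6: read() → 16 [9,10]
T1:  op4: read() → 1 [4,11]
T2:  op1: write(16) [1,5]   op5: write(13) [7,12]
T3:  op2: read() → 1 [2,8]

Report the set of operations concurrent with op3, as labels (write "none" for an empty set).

overlap test against op3 [3,6]: concurrent iff the interval meets 3..6
op1 [1,5]: concurrent
op2 [2,8]: concurrent
op4 [4,11]: concurrent
op5 [7,12]: after
op6 [9,10]: after

op1, op2, op4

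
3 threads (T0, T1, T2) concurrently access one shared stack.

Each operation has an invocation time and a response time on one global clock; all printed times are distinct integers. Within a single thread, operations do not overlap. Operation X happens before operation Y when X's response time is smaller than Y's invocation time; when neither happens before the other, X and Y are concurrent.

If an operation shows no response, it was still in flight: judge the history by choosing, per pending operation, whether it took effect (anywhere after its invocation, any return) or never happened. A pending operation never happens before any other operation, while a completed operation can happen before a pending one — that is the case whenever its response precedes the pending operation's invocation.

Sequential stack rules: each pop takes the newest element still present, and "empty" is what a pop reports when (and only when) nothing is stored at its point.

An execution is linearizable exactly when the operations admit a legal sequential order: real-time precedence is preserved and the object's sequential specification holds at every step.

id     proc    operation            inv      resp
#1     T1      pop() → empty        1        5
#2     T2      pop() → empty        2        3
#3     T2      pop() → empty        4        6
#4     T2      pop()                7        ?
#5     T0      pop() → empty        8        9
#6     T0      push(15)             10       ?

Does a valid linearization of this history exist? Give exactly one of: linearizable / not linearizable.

a witness: #1, #2, #3, #4, #5
1. #1 pop() → empty, leaving stack <>
2. #2 pop() → empty, leaving stack <>
3. #3 pop() → empty, leaving stack <>
4. #4 pop() (pending, included), leaving stack <>
5. #5 pop() → empty, leaving stack <>

linearizable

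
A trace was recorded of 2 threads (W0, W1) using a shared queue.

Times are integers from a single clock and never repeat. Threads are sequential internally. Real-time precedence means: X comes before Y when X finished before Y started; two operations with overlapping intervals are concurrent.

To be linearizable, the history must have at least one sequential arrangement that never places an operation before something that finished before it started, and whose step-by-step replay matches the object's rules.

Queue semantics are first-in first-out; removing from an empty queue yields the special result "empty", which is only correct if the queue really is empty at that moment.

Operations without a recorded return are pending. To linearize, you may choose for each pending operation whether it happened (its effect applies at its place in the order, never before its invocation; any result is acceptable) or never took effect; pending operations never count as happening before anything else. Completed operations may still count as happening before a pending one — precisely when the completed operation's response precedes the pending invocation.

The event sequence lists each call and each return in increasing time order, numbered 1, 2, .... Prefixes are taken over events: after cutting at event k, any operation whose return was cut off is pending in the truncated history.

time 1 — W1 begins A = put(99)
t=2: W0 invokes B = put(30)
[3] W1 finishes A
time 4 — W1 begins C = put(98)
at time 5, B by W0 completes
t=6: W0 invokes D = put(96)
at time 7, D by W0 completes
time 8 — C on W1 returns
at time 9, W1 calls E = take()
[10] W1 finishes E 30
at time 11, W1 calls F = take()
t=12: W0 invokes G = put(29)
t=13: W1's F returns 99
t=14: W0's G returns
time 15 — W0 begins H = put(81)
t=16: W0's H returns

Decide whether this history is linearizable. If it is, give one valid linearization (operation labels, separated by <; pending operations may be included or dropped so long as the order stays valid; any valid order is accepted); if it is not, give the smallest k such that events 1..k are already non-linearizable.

1. B put(30), leaving queue <30>
2. A put(99), leaving queue <30,99>
3. C put(98), leaving queue <30,99,98>
4. D put(96), leaving queue <30,99,98,96>
5. E take() → 30, leaving queue <99,98,96>
6. F take() → 99, leaving queue <98,96>
7. G put(29), leaving queue <98,96,29>
8. H put(81), leaving queue <98,96,29,81>

linearizable — witness: B < A < C < D < E < F < G < H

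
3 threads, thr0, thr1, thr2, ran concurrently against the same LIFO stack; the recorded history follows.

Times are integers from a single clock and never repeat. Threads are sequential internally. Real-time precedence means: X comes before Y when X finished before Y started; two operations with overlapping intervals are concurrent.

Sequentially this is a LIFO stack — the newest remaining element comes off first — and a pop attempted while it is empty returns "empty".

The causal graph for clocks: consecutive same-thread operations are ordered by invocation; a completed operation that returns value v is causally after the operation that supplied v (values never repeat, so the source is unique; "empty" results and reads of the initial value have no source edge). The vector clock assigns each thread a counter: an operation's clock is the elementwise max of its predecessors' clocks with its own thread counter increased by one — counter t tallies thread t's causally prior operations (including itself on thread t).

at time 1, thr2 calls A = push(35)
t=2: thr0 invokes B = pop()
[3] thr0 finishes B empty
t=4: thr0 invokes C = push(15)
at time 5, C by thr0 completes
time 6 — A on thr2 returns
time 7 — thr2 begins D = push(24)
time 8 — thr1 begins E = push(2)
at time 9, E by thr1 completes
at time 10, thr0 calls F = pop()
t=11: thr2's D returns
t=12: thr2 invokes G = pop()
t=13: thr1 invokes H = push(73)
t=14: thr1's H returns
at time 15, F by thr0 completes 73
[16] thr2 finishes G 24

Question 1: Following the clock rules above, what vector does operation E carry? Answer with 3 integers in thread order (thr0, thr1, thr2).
(0, 1, 0)

A (invocation 1): nothing precedes it; thr2's component alone gives (0, 0, 1)
E (invocation 8): nothing precedes it; thr1's component alone gives (0, 1, 0)
B (invocation 2): nothing precedes it; thr0's component alone gives (1, 0, 0)
from VC(A)=(0, 0, 1), D (invoked 7) maxes components and bumps thr2 → (0, 0, 2)
from VC(E)=(0, 1, 0), H (invoked 13) maxes components and bumps thr1 → (0, 2, 0)
from VC(B)=(1, 0, 0), C (invoked 4) maxes components and bumps thr0 → (2, 0, 0)
from VC(D)=(0, 0, 2), G (invoked 12) maxes components and bumps thr2 → (0, 0, 3)
from VC(C)=(2, 0, 0), VC(H)=(0, 2, 0), F (invoked 10) maxes components and bumps thr0 → (3, 2, 0)
target: VC(E) = (0, 1, 0)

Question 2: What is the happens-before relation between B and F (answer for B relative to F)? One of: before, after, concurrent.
before

B spans [2,3], F spans [10,15]
resp(B)=3 < inv(F)=10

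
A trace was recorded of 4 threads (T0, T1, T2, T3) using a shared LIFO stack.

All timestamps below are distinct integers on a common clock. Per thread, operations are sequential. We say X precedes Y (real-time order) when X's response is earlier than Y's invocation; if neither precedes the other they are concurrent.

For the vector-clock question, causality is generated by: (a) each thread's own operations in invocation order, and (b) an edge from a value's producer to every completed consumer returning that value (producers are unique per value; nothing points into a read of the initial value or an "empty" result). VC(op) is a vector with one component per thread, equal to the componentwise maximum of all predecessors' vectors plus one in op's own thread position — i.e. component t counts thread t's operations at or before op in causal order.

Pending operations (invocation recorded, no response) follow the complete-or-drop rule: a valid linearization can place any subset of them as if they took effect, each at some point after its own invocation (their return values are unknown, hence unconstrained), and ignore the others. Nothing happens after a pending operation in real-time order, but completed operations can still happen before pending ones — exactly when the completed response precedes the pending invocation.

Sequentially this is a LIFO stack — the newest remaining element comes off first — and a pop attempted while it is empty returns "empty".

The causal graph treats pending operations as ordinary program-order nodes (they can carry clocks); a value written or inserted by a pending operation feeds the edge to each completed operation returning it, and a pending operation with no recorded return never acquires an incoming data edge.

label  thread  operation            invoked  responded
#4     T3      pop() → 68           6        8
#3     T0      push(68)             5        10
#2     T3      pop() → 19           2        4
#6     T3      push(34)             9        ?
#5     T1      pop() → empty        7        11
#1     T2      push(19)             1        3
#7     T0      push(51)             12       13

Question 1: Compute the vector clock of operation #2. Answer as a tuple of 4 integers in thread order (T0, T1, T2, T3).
Answer: (0, 0, 1, 1)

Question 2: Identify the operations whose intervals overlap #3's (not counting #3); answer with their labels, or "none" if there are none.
Answer: #4, #5, #6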